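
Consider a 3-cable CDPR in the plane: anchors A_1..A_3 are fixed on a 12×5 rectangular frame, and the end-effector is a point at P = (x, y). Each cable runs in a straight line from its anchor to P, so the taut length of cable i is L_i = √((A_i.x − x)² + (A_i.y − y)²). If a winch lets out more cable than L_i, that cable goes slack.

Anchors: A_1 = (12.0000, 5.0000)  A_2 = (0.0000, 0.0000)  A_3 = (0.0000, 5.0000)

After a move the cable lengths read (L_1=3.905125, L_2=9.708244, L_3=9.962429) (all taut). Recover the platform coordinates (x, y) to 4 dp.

circle eqns → linear via eq_j − eq_1; set q_j = A_j·A_j − L_j²
q_1 = 144.0000+25.0000−15.2500 = 153.7500
24.0000·x + 10.0000·y = q_1−q_2 = 248.0000
24.0000·x + 0.0000·y = q_1−q_3 = 228.0000
solve first two rows → x=9.5000, y=2.0000

(9.5000, 2.0000)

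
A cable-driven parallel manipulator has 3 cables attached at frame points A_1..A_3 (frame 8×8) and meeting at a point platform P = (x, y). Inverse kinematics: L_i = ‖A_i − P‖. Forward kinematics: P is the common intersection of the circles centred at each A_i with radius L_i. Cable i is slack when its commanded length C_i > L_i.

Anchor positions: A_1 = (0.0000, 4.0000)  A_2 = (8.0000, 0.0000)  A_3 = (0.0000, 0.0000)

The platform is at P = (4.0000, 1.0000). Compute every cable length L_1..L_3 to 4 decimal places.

(5.0000, 4.1231, 4.1231)

L_1: Δ = A_1−P = (-4.0000, 3.0000) → ‖Δ‖ = √25.0000 = 5.0000
L_2: Δ = A_2−P = (4.0000, -1.0000) → ‖Δ‖ = √17.0000 = 4.1231
L_3: Δ = A_3−P = (-4.0000, -1.0000) → ‖Δ‖ = √17.0000 = 4.1231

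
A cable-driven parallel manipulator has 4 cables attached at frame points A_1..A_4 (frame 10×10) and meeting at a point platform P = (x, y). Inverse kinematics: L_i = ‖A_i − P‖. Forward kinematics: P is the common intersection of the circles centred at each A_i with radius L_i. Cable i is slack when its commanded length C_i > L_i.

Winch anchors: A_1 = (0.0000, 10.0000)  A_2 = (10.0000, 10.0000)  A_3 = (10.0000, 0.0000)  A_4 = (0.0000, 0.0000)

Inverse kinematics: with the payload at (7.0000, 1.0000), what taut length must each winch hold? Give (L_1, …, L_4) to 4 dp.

L_1: Δ = A_1−P = (-7.0000, 9.0000) → ‖Δ‖ = √130.0000 = 11.4018
L_2: Δ = A_2−P = (3.0000, 9.0000) → ‖Δ‖ = √90.0000 = 9.4868
L_3: Δ = A_3−P = (3.0000, -1.0000) → ‖Δ‖ = √10.0000 = 3.1623
L_4: Δ = A_4−P = (-7.0000, -1.0000) → ‖Δ‖ = √50.0000 = 7.0711

(11.4018, 9.4868, 3.1623, 7.0711)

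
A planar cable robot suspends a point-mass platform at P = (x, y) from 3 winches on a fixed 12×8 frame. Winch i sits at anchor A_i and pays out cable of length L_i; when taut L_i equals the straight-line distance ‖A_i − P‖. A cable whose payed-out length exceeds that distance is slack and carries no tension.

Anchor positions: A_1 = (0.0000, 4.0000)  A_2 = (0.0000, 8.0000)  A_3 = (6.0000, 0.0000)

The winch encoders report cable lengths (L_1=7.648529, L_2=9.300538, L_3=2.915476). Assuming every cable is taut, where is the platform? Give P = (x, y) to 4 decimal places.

expand ‖A_i−P‖²=L_i² and subtract eq 1 (k_i ≔ ‖A_i‖²−L_i²)
k_1 = 0.0000+16.0000−58.5000 = -42.5000
eq1−eq2 → [0.0000  -8.0000]·P = -20.0000
eq1−eq3 → [-12.0000  8.0000]·P = -70.0000
2×2 solve → P = (7.5000, 2.5000)

(7.5000, 2.5000)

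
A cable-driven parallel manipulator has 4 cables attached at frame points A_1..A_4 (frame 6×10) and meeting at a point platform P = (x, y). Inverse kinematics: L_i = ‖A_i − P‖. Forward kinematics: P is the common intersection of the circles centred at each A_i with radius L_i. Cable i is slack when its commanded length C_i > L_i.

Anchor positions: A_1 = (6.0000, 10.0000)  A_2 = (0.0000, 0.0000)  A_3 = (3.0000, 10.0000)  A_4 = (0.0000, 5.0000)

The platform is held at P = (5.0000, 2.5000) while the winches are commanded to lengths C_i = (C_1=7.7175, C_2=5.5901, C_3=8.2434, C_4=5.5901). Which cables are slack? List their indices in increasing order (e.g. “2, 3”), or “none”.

cable 1: √((1.0000)²+(7.5000)²)=7.5664, C_1=7.7175: slack
cable 2: √((-5.0000)²+(-2.5000)²)=5.5902, C_2=5.5901: taut
cable 3: √((-2.0000)²+(7.5000)²)=7.7621, C_3=8.2434: slack
cable 4: √((-5.0000)²+(2.5000)²)=5.5902, C_4=5.5901: taut

1, 3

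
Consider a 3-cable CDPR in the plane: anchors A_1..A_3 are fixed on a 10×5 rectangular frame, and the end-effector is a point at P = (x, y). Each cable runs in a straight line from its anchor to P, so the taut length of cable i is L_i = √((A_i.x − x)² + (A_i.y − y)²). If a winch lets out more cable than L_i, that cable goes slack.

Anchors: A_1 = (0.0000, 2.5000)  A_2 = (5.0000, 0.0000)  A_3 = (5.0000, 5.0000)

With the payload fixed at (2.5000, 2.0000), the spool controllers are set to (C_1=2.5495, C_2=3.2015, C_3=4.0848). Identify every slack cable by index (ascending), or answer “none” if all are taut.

3

i=1: geometric 2.5495 vs commanded 2.5495 ⇒ taut
i=2: geometric 3.2016 vs commanded 3.2015 ⇒ taut
i=3: geometric 3.9051 vs commanded 4.0848 ⇒ slack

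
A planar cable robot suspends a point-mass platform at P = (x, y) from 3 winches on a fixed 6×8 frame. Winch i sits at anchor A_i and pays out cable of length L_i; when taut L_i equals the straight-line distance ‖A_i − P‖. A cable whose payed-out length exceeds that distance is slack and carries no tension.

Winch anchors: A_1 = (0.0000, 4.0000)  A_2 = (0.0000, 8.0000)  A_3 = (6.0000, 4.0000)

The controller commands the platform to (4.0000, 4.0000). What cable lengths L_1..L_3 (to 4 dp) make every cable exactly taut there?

(4.0000, 5.6569, 2.0000)

cable 1: Δx=-4.0000, Δy=0.0000; L_1 = √(Δx²+Δy²) = 4.0000
cable 2: Δx=-4.0000, Δy=4.0000; L_2 = √(Δx²+Δy²) = 5.6569
cable 3: Δx=2.0000, Δy=0.0000; L_3 = √(Δx²+Δy²) = 2.0000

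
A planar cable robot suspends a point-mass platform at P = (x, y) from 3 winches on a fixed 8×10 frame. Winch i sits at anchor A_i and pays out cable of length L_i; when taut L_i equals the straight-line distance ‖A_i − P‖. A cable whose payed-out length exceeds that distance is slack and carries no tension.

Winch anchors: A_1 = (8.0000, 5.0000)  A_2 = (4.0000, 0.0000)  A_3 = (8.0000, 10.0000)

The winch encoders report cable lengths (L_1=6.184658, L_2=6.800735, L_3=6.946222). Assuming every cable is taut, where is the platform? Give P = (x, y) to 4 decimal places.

(2.0000, 6.5000)

each cable: (A_i−P)·(A_i−P) = L_i²; let q_i = ‖A_i‖²−L_i²
q_1 = 64.0000+25.0000−38.2500 = 50.7500
row 1: 8.0000x + 10.0000y = 81.0000  (q_2=-30.2500)
row 2: 0.0000x − 10.0000y = -65.0000  (q_3=115.7500)
Cramer on rows 1–2 → x = 2.0000, y = 6.5000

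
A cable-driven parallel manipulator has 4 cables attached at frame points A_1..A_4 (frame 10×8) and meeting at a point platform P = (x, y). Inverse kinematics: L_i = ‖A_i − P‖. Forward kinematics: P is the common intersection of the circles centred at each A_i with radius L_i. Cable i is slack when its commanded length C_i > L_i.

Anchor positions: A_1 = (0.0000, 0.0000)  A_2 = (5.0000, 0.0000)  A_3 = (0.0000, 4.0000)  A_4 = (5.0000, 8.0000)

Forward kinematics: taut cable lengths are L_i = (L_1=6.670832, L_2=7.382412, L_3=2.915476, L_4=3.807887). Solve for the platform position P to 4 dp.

(1.5000, 6.5000)

expand ‖A_i−P‖²=L_i² and subtract eq 1 (q_i ≔ ‖A_i‖²−L_i²)
q_1 = 0.0000+0.0000−44.5000 = -44.5000
eq1−eq2 → [-10.0000  0.0000]·P = -15.0000
eq1−eq3 → [0.0000  -8.0000]·P = -52.0000
eq1−eq4 → [-10.0000  -16.0000]·P = -119.0000
2×2 solve → P = (1.5000, 6.5000)
check cable 4: ‖A_4−P‖² = 14.5000 ≈ L_4² = 14.5000 ✓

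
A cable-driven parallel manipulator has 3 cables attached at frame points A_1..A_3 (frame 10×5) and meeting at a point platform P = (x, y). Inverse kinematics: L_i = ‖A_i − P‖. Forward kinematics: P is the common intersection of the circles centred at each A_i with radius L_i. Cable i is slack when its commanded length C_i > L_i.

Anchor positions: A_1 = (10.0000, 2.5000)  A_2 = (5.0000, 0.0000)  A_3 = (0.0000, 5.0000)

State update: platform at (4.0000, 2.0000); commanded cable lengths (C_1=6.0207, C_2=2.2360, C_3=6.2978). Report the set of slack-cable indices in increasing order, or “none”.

3

cable 1: √((6.0000)²+(0.5000)²)=6.0208, C_1=6.0207: taut
cable 2: √((1.0000)²+(-2.0000)²)=2.2361, C_2=2.2360: taut
cable 3: √((-4.0000)²+(3.0000)²)=5.0000, C_3=6.2978: slack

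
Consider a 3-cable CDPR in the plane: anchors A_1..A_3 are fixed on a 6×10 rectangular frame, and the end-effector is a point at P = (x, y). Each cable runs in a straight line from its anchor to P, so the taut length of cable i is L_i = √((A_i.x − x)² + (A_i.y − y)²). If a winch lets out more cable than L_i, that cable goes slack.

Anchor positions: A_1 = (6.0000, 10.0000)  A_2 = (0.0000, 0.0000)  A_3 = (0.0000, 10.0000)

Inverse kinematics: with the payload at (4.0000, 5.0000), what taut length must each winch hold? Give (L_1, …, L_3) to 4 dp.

L_1: Δ = A_1−P = (2.0000, 5.0000) → ‖Δ‖ = √29.0000 = 5.3852
L_2: Δ = A_2−P = (-4.0000, -5.0000) → ‖Δ‖ = √41.0000 = 6.4031
L_3: Δ = A_3−P = (-4.0000, 5.0000) → ‖Δ‖ = √41.0000 = 6.4031

(5.3852, 6.4031, 6.4031)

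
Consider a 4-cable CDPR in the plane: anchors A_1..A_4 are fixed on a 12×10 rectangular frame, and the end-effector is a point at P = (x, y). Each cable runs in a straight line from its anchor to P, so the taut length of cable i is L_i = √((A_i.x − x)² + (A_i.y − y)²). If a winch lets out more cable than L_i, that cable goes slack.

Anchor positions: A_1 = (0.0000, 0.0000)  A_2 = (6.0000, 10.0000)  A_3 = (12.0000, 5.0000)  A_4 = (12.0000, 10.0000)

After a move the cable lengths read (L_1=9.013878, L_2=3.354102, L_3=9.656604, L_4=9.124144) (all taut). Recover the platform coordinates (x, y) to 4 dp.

each cable: (A_i−P)·(A_i−P) = L_i²; let q_i = ‖A_i‖²−L_i²
q_1 = 0.0000+0.0000−81.2500 = -81.2500
row 1: -12.0000x − 20.0000y = -206.0000  (q_2=124.7500)
row 2: -24.0000x − 10.0000y = -157.0000  (q_3=75.7500)
row 3: -24.0000x − 20.0000y = -242.0000  (q_4=160.7500)
Cramer on rows 1–2 → x = 3.0000, y = 8.5000
check cable 4: ‖A_4−P‖² = 83.2500 ≈ L_4² = 83.2500 ✓

(3.0000, 8.5000)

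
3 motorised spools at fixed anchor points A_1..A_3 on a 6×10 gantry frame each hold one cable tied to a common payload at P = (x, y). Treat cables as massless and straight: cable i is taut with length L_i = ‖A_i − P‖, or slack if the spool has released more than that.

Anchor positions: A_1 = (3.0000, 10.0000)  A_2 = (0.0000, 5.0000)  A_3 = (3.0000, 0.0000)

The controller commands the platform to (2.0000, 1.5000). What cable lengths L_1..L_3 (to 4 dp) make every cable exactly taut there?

L_1 = √((3.0000−2.0000)² + (10.0000−1.5000)²) = 8.5586
L_2 = √((0.0000−2.0000)² + (5.0000−1.5000)²) = 4.0311
L_3 = √((3.0000−2.0000)² + (0.0000−1.5000)²) = 1.8028

(8.5586, 4.0311, 1.8028)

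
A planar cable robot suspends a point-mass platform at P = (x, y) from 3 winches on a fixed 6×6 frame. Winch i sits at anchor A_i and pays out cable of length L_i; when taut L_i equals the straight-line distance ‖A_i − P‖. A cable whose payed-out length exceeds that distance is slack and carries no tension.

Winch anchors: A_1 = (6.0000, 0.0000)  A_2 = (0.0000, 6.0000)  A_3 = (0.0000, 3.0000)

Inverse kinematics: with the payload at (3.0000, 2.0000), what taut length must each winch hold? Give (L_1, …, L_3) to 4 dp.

L_1: Δ = A_1−P = (3.0000, -2.0000) → ‖Δ‖ = √13.0000 = 3.6056
L_2: Δ = A_2−P = (-3.0000, 4.0000) → ‖Δ‖ = √25.0000 = 5.0000
L_3: Δ = A_3−P = (-3.0000, 1.0000) → ‖Δ‖ = √10.0000 = 3.1623

(3.6056, 5.0000, 3.1623)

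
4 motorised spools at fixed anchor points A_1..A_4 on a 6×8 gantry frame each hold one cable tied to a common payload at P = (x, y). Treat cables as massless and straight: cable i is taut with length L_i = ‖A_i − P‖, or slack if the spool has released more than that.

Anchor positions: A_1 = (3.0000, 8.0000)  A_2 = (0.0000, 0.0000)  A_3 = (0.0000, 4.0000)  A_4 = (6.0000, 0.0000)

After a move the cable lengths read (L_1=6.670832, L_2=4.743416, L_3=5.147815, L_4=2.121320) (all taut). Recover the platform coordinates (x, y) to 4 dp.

expand ‖A_i−P‖²=L_i² and subtract eq 1 (q_i ≔ ‖A_i‖²−L_i²)
q_1 = 9.0000+64.0000−44.5000 = 28.5000
eq1−eq2 → [6.0000  16.0000]·P = 51.0000
eq1−eq3 → [6.0000  8.0000]·P = 39.0000
eq1−eq4 → [-6.0000  16.0000]·P = -3.0000
2×2 solve → P = (4.5000, 1.5000)
check cable 4: ‖A_4−P‖² = 4.5000 ≈ L_4² = 4.5000 ✓

(4.5000, 1.5000)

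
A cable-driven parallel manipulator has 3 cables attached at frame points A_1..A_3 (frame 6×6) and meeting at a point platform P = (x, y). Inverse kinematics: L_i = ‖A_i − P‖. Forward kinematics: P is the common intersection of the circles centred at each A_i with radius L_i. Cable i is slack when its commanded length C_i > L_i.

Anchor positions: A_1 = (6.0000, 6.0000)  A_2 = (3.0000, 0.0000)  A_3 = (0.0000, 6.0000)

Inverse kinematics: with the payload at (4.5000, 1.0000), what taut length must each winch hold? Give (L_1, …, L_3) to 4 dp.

L_1 = √((6.0000−4.5000)² + (6.0000−1.0000)²) = 5.2202
L_2 = √((3.0000−4.5000)² + (0.0000−1.0000)²) = 1.8028
L_3 = √((0.0000−4.5000)² + (6.0000−1.0000)²) = 6.7268

(5.2202, 1.8028, 6.7268)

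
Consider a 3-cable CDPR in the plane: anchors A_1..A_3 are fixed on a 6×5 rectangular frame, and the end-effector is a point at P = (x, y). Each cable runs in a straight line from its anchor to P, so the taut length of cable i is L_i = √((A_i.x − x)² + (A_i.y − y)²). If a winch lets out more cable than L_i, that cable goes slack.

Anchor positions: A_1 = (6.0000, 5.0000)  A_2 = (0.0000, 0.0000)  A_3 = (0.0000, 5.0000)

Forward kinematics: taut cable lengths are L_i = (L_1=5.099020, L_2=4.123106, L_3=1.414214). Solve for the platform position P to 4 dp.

expand ‖A_i−P‖²=L_i² and subtract eq 1 (c_i ≔ ‖A_i‖²−L_i²)
c_1 = 36.0000+25.0000−26.0000 = 35.0000
eq1−eq2 → [12.0000  10.0000]·P = 52.0000
eq1−eq3 → [12.0000  0.0000]·P = 12.0000
2×2 solve → P = (1.0000, 4.0000)

(1.0000, 4.0000)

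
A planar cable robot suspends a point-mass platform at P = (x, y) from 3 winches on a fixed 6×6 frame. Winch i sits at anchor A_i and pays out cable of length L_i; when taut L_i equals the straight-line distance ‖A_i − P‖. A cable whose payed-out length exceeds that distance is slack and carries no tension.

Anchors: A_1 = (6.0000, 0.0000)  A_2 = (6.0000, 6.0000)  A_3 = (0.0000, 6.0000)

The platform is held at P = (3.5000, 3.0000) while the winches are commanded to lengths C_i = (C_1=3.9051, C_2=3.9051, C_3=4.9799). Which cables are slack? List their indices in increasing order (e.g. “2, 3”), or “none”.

3

cable 1: L_1 = ‖A_1−P‖ = 3.9051;  C_1 = 3.9051 → taut
cable 2: L_2 = ‖A_2−P‖ = 3.9051;  C_2 = 3.9051 → taut
cable 3: L_3 = ‖A_3−P‖ = 4.6098;  C_3 = 4.9799 → slack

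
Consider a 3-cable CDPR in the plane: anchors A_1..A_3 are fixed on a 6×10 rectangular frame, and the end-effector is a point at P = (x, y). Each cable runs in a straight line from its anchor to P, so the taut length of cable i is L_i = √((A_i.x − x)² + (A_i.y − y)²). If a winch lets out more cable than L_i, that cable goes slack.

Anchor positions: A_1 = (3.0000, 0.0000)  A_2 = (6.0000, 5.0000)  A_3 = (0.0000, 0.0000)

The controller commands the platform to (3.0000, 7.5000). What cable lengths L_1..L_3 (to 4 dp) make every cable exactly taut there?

(7.5000, 3.9051, 8.0777)

L_1: Δ = A_1−P = (0.0000, -7.5000) → ‖Δ‖ = √56.2500 = 7.5000
L_2: Δ = A_2−P = (3.0000, -2.5000) → ‖Δ‖ = √15.2500 = 3.9051
L_3: Δ = A_3−P = (-3.0000, -7.5000) → ‖Δ‖ = √65.2500 = 8.0777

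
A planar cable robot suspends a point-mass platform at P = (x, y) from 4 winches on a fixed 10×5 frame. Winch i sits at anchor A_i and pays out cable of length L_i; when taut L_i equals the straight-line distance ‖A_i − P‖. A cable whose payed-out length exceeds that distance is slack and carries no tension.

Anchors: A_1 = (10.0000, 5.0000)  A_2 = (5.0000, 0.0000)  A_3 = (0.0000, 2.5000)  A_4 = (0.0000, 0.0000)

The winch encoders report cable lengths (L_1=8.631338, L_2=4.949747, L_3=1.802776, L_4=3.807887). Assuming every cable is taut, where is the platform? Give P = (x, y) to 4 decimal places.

(1.5000, 3.5000)

each cable: (A_i−P)·(A_i−P) = L_i²; let k_i = ‖A_i‖²−L_i²
k_1 = 100.0000+25.0000−74.5000 = 50.5000
row 1: 10.0000x + 10.0000y = 50.0000  (k_2=0.5000)
row 2: 20.0000x + 5.0000y = 47.5000  (k_3=3.0000)
row 3: 20.0000x + 10.0000y = 65.0000  (k_4=-14.5000)
Cramer on rows 1–2 → x = 1.5000, y = 3.5000
check cable 4: ‖A_4−P‖² = 14.5000 ≈ L_4² = 14.5000 ✓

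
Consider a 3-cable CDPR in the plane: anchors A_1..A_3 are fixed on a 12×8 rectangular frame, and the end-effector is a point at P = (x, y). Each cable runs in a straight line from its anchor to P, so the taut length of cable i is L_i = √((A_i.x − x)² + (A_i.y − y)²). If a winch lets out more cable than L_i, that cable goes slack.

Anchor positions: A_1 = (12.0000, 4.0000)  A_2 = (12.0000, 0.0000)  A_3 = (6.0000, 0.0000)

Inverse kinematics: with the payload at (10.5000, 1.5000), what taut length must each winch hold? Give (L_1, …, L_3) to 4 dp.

(2.9155, 2.1213, 4.7434)

L_1 = √((12.0000−10.5000)² + (4.0000−1.5000)²) = 2.9155
L_2 = √((12.0000−10.5000)² + (0.0000−1.5000)²) = 2.1213
L_3 = √((6.0000−10.5000)² + (0.0000−1.5000)²) = 4.7434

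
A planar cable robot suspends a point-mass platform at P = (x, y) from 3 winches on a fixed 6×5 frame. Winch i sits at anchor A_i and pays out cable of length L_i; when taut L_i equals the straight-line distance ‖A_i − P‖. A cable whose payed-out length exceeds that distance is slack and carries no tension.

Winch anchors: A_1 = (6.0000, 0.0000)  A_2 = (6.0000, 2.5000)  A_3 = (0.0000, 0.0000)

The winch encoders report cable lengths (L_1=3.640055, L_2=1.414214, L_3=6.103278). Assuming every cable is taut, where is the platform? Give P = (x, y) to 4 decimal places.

each cable: (A_i−P)·(A_i−P) = L_i²; let c_i = ‖A_i‖²−L_i²
c_1 = 36.0000+0.0000−13.2500 = 22.7500
row 1: 0.0000x − 5.0000y = -17.5000  (c_2=40.2500)
row 2: 12.0000x + 0.0000y = 60.0000  (c_3=-37.2500)
Cramer on rows 1–2 → x = 5.0000, y = 3.5000

(5.0000, 3.5000)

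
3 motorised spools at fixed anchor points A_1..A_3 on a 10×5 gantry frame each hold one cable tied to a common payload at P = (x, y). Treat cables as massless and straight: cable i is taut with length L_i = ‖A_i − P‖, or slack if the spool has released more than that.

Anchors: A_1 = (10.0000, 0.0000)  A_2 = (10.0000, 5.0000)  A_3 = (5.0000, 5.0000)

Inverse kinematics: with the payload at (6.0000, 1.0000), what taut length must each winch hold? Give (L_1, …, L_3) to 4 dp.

L_1 = √((10.0000−6.0000)² + (0.0000−1.0000)²) = 4.1231
L_2 = √((10.0000−6.0000)² + (5.0000−1.0000)²) = 5.6569
L_3 = √((5.0000−6.0000)² + (5.0000−1.0000)²) = 4.1231

(4.1231, 5.6569, 4.1231)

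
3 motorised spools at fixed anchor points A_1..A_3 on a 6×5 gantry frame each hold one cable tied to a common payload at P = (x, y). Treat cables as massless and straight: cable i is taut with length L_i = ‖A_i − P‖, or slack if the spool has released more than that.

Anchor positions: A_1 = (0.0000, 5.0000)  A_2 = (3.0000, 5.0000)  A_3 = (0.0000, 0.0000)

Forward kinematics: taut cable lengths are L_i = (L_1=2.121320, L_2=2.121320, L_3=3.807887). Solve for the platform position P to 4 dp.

(1.5000, 3.5000)

expand ‖A_i−P‖²=L_i² and subtract eq 1 (q_i ≔ ‖A_i‖²−L_i²)
q_1 = 0.0000+25.0000−4.5000 = 20.5000
eq1−eq2 → [-6.0000  0.0000]·P = -9.0000
eq1−eq3 → [0.0000  10.0000]·P = 35.0000
2×2 solve → P = (1.5000, 3.5000)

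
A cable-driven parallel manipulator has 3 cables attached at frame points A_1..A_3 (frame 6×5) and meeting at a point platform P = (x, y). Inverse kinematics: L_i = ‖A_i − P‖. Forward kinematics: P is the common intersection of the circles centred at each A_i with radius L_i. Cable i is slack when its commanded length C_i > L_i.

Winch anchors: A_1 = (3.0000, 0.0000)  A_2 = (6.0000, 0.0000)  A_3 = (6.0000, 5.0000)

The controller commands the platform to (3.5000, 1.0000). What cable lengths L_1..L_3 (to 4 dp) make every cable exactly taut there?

cable 1: Δx=-0.5000, Δy=-1.0000; L_1 = √(Δx²+Δy²) = 1.1180
cable 2: Δx=2.5000, Δy=-1.0000; L_2 = √(Δx²+Δy²) = 2.6926
cable 3: Δx=2.5000, Δy=4.0000; L_3 = √(Δx²+Δy²) = 4.7170

(1.1180, 2.6926, 4.7170)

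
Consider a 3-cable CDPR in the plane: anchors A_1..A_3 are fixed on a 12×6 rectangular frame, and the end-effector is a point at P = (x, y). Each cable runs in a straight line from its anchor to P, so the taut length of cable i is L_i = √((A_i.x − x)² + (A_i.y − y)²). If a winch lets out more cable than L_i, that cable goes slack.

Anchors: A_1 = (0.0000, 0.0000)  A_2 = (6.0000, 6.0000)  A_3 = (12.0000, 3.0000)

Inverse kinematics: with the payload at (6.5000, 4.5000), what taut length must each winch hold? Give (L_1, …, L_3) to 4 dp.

L_1 = √((0.0000−6.5000)² + (0.0000−4.5000)²) = 7.9057
L_2 = √((6.0000−6.5000)² + (6.0000−4.5000)²) = 1.5811
L_3 = √((12.0000−6.5000)² + (3.0000−4.5000)²) = 5.7009

(7.9057, 1.5811, 5.7009)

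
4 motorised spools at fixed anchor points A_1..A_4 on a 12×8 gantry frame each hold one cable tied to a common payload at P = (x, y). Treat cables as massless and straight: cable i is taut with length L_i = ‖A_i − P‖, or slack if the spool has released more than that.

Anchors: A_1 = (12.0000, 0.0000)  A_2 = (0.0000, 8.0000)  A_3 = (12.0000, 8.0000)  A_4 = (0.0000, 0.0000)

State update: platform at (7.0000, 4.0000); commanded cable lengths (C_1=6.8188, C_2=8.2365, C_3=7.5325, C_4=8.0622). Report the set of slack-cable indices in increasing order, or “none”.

1, 2, 3

cable 1: √((5.0000)²+(-4.0000)²)=6.4031, C_1=6.8188: slack
cable 2: √((-7.0000)²+(4.0000)²)=8.0623, C_2=8.2365: slack
cable 3: √((5.0000)²+(4.0000)²)=6.4031, C_3=7.5325: slack
cable 4: √((-7.0000)²+(-4.0000)²)=8.0623, C_4=8.0622: taut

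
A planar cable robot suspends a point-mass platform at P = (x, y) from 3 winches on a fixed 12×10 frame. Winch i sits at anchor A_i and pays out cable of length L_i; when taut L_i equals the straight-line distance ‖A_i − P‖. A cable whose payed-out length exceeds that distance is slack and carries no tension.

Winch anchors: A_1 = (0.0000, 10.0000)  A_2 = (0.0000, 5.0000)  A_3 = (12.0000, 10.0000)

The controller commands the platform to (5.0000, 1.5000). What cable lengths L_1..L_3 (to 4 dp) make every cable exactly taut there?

(9.8615, 6.1033, 11.0114)

L_1 = √((0.0000−5.0000)² + (10.0000−1.5000)²) = 9.8615
L_2 = √((0.0000−5.0000)² + (5.0000−1.5000)²) = 6.1033
L_3 = √((12.0000−5.0000)² + (10.0000−1.5000)²) = 11.0114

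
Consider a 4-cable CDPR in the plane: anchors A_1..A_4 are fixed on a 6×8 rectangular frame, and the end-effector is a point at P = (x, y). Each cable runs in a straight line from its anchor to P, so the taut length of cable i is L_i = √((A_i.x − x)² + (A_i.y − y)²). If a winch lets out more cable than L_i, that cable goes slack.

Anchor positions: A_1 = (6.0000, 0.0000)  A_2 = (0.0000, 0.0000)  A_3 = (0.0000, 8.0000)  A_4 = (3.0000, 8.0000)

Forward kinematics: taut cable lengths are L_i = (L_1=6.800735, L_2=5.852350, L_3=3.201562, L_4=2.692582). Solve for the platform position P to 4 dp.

(2.0000, 5.5000)

expand ‖A_i−P‖²=L_i² and subtract eq 1 (c_i ≔ ‖A_i‖²−L_i²)
c_1 = 36.0000+0.0000−46.2500 = -10.2500
eq1−eq2 → [12.0000  0.0000]·P = 24.0000
eq1−eq3 → [12.0000  -16.0000]·P = -64.0000
eq1−eq4 → [6.0000  -16.0000]·P = -76.0000
2×2 solve → P = (2.0000, 5.5000)
check cable 4: ‖A_4−P‖² = 7.2500 ≈ L_4² = 7.2500 ✓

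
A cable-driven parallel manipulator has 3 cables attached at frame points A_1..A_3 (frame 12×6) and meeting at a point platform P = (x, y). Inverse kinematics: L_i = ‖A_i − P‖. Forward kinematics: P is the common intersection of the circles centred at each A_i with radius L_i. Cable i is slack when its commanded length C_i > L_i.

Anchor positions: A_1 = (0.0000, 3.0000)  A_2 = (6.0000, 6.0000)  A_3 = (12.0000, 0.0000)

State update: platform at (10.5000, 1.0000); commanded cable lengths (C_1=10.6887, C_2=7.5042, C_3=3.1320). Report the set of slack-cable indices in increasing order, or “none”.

cable 1: √((-10.5000)²+(2.0000)²)=10.6888, C_1=10.6887: taut
cable 2: √((-4.5000)²+(5.0000)²)=6.7268, C_2=7.5042: slack
cable 3: √((1.5000)²+(-1.0000)²)=1.8028, C_3=3.1320: slack

2, 3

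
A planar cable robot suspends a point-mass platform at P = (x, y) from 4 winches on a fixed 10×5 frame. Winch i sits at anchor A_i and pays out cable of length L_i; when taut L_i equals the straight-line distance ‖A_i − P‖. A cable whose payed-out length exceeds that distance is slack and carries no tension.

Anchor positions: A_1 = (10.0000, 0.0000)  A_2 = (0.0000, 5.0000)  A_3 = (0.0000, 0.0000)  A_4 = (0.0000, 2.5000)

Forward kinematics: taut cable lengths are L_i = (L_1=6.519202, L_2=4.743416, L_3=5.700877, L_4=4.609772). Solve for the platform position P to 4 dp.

expand ‖A_i−P‖²=L_i² and subtract eq 1 (k_i ≔ ‖A_i‖²−L_i²)
k_1 = 100.0000+0.0000−42.5000 = 57.5000
eq1−eq2 → [20.0000  -10.0000]·P = 55.0000
eq1−eq3 → [20.0000  0.0000]·P = 90.0000
eq1−eq4 → [20.0000  -5.0000]·P = 72.5000
2×2 solve → P = (4.5000, 3.5000)
check cable 4: ‖A_4−P‖² = 21.2500 ≈ L_4² = 21.2500 ✓

(4.5000, 3.5000)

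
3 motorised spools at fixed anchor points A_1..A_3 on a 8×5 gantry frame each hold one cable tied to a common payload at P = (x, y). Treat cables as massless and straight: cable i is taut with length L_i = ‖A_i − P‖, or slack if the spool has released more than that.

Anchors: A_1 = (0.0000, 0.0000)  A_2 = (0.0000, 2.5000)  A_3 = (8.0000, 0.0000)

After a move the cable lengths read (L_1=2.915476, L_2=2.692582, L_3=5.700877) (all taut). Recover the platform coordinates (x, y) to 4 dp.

(2.5000, 1.5000)

each cable: (A_i−P)·(A_i−P) = L_i²; let c_i = ‖A_i‖²−L_i²
c_1 = 0.0000+0.0000−8.5000 = -8.5000
row 1: 0.0000x − 5.0000y = -7.5000  (c_2=-1.0000)
row 2: -16.0000x + 0.0000y = -40.0000  (c_3=31.5000)
Cramer on rows 1–2 → x = 2.5000, y = 1.5000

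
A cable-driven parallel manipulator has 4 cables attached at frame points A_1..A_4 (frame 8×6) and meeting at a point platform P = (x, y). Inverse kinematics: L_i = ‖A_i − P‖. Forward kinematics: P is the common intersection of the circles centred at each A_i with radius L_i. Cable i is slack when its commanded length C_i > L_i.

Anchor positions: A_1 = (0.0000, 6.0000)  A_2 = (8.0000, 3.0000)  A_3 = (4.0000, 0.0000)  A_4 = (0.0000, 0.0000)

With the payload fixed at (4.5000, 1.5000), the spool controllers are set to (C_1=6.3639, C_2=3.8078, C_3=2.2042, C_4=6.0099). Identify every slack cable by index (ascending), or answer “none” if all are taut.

cable 1: √((-4.5000)²+(4.5000)²)=6.3640, C_1=6.3639: taut
cable 2: √((3.5000)²+(1.5000)²)=3.8079, C_2=3.8078: taut
cable 3: √((-0.5000)²+(-1.5000)²)=1.5811, C_3=2.2042: slack
cable 4: √((-4.5000)²+(-1.5000)²)=4.7434, C_4=6.0099: slack

3, 4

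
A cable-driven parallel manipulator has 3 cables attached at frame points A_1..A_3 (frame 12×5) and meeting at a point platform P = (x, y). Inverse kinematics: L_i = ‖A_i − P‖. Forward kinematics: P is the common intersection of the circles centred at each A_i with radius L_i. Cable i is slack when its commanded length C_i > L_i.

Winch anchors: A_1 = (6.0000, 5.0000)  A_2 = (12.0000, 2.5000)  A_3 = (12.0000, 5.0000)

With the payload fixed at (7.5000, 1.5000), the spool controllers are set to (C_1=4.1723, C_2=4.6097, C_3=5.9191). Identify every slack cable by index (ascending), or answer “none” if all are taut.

i=1: geometric 3.8079 vs commanded 4.1723 ⇒ slack
i=2: geometric 4.6098 vs commanded 4.6097 ⇒ taut
i=3: geometric 5.7009 vs commanded 5.9191 ⇒ slack

1, 3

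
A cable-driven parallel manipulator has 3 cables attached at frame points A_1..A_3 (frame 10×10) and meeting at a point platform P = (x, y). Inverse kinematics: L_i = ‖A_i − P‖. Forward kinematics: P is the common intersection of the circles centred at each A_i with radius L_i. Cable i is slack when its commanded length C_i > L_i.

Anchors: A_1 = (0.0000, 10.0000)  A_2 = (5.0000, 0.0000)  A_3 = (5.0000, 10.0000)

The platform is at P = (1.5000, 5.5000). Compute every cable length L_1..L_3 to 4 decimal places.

(4.7434, 6.5192, 5.7009)

L_1 = √((0.0000−1.5000)² + (10.0000−5.5000)²) = 4.7434
L_2 = √((5.0000−1.5000)² + (0.0000−5.5000)²) = 6.5192
L_3 = √((5.0000−1.5000)² + (10.0000−5.5000)²) = 5.7009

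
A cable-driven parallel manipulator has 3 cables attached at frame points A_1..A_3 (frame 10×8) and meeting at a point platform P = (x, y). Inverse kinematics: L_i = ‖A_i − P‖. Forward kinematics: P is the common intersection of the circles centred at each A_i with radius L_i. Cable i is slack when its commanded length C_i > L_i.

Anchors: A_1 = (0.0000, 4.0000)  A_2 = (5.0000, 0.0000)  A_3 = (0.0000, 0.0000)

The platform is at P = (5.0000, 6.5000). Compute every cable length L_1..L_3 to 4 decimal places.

(5.5902, 6.5000, 8.2006)

L_1: Δ = A_1−P = (-5.0000, -2.5000) → ‖Δ‖ = √31.2500 = 5.5902
L_2: Δ = A_2−P = (0.0000, -6.5000) → ‖Δ‖ = √42.2500 = 6.5000
L_3: Δ = A_3−P = (-5.0000, -6.5000) → ‖Δ‖ = √67.2500 = 8.2006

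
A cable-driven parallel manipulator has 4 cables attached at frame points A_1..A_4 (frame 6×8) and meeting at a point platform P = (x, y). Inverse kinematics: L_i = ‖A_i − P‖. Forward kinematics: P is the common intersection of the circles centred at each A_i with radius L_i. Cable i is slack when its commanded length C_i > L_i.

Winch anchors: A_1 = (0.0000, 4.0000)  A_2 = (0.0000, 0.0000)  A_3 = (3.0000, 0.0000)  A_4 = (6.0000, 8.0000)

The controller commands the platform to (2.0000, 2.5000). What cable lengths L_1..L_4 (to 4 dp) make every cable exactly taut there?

(2.5000, 3.2016, 2.6926, 6.8007)

cable 1: Δx=-2.0000, Δy=1.5000; L_1 = √(Δx²+Δy²) = 2.5000
cable 2: Δx=-2.0000, Δy=-2.5000; L_2 = √(Δx²+Δy²) = 3.2016
cable 3: Δx=1.0000, Δy=-2.5000; L_3 = √(Δx²+Δy²) = 2.6926
cable 4: Δx=4.0000, Δy=5.5000; L_4 = √(Δx²+Δy²) = 6.8007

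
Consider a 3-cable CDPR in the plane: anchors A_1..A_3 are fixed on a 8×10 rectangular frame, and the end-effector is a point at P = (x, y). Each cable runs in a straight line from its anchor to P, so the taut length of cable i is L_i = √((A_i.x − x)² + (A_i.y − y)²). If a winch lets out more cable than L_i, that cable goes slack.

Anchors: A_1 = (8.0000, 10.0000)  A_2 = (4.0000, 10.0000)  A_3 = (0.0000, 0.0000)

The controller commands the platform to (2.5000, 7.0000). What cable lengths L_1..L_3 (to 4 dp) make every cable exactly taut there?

(6.2650, 3.3541, 7.4330)

L_1: Δ = A_1−P = (5.5000, 3.0000) → ‖Δ‖ = √39.2500 = 6.2650
L_2: Δ = A_2−P = (1.5000, 3.0000) → ‖Δ‖ = √11.2500 = 3.3541
L_3: Δ = A_3−P = (-2.5000, -7.0000) → ‖Δ‖ = √55.2500 = 7.4330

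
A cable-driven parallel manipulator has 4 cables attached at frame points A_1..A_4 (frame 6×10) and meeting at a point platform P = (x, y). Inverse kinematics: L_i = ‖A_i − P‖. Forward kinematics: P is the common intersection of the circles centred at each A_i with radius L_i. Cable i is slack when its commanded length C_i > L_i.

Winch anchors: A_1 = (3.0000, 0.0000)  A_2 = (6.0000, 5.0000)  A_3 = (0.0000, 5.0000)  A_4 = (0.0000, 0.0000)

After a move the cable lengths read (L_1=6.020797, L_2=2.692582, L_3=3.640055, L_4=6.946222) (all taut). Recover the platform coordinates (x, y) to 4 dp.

(3.5000, 6.0000)

each cable: (A_i−P)·(A_i−P) = L_i²; let k_i = ‖A_i‖²−L_i²
k_1 = 9.0000+0.0000−36.2500 = -27.2500
row 1: -6.0000x − 10.0000y = -81.0000  (k_2=53.7500)
row 2: 6.0000x − 10.0000y = -39.0000  (k_3=11.7500)
row 3: 6.0000x + 0.0000y = 21.0000  (k_4=-48.2500)
Cramer on rows 1–2 → x = 3.5000, y = 6.0000
check cable 4: ‖A_4−P‖² = 48.2500 ≈ L_4² = 48.2500 ✓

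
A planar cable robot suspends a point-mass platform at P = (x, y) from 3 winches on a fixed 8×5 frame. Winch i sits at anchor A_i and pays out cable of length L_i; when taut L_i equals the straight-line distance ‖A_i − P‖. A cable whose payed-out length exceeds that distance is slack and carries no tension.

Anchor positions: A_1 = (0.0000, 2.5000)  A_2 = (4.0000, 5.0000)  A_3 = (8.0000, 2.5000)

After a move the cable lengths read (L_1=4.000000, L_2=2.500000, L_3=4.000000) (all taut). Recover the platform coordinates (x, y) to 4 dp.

(4.0000, 2.5000)

each cable: (A_i−P)·(A_i−P) = L_i²; let k_i = ‖A_i‖²−L_i²
k_1 = 0.0000+6.2500−16.0000 = -9.7500
row 1: -8.0000x − 5.0000y = -44.5000  (k_2=34.7500)
row 2: -16.0000x + 0.0000y = -64.0000  (k_3=54.2500)
Cramer on rows 1–2 → x = 4.0000, y = 2.5000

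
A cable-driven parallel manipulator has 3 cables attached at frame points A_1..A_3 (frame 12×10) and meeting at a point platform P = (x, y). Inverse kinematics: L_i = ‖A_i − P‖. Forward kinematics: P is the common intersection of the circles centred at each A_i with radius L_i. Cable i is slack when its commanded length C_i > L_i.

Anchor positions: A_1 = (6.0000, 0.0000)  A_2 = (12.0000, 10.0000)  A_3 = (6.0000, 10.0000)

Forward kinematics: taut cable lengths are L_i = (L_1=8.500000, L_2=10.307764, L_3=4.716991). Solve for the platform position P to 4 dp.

expand ‖A_i−P‖²=L_i² and subtract eq 1 (c_i ≔ ‖A_i‖²−L_i²)
c_1 = 36.0000+0.0000−72.2500 = -36.2500
eq1−eq2 → [-12.0000  -20.0000]·P = -174.0000
eq1−eq3 → [0.0000  -20.0000]·P = -150.0000
2×2 solve → P = (2.0000, 7.5000)

(2.0000, 7.5000)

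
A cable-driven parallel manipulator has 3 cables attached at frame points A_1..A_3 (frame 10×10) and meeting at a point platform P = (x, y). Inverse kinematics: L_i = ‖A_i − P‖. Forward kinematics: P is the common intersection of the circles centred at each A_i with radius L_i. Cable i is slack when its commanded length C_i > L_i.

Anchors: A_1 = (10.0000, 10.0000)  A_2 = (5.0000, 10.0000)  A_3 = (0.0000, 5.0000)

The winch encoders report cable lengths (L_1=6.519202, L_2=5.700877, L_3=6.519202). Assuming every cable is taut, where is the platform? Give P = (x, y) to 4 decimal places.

(6.5000, 4.5000)

each cable: (A_i−P)·(A_i−P) = L_i²; let c_i = ‖A_i‖²−L_i²
c_1 = 100.0000+100.0000−42.5000 = 157.5000
row 1: 10.0000x + 0.0000y = 65.0000  (c_2=92.5000)
row 2: 20.0000x + 10.0000y = 175.0000  (c_3=-17.5000)
Cramer on rows 1–2 → x = 6.5000, y = 4.5000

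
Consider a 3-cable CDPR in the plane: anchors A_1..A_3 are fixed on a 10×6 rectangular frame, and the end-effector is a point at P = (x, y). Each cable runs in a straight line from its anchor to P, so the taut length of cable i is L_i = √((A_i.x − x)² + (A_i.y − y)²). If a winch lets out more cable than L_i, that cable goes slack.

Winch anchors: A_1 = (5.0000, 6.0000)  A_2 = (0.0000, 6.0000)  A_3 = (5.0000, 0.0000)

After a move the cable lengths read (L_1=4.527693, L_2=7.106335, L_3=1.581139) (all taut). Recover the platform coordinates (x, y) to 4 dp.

circle eqns → linear via eq_j − eq_1; set q_j = A_j·A_j − L_j²
q_1 = 25.0000+36.0000−20.5000 = 40.5000
10.0000·x + 0.0000·y = q_1−q_2 = 55.0000
0.0000·x + 12.0000·y = q_1−q_3 = 18.0000
solve first two rows → x=5.5000, y=1.5000

(5.5000, 1.5000)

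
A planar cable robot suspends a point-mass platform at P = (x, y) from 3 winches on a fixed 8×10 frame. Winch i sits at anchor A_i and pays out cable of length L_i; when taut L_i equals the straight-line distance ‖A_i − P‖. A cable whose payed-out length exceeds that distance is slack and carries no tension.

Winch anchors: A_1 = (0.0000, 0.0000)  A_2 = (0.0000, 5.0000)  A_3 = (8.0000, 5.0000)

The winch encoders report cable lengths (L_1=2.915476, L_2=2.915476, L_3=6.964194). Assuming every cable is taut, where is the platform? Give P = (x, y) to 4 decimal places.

circle eqns → linear via eq_j − eq_1; set k_j = A_j·A_j − L_j²
k_1 = 0.0000+0.0000−8.5000 = -8.5000
0.0000·x − 10.0000·y = k_1−k_2 = -25.0000
-16.0000·x − 10.0000·y = k_1−k_3 = -49.0000
solve first two rows → x=1.5000, y=2.5000

(1.5000, 2.5000)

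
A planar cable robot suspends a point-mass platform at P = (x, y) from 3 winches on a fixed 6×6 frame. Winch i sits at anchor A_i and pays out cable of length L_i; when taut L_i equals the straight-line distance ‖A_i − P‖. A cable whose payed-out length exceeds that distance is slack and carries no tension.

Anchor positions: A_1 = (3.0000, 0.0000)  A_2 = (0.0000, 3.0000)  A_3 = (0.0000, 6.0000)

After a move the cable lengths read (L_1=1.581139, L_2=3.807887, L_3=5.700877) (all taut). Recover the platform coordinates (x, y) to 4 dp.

each cable: (A_i−P)·(A_i−P) = L_i²; let k_i = ‖A_i‖²−L_i²
k_1 = 9.0000+0.0000−2.5000 = 6.5000
row 1: 6.0000x − 6.0000y = 12.0000  (k_2=-5.5000)
row 2: 6.0000x − 12.0000y = 3.0000  (k_3=3.5000)
Cramer on rows 1–2 → x = 3.5000, y = 1.5000

(3.5000, 1.5000)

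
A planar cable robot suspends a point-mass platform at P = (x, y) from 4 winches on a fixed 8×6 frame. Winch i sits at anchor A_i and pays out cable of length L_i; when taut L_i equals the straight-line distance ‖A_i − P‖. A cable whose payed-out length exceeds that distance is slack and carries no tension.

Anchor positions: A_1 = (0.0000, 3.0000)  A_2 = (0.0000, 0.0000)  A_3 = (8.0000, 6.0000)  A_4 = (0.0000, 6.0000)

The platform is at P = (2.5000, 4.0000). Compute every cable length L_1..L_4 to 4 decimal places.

(2.6926, 4.7170, 5.8523, 3.2016)

L_1 = √((0.0000−2.5000)² + (3.0000−4.0000)²) = 2.6926
L_2 = √((0.0000−2.5000)² + (0.0000−4.0000)²) = 4.7170
L_3 = √((8.0000−2.5000)² + (6.0000−4.0000)²) = 5.8523
L_4 = √((0.0000−2.5000)² + (6.0000−4.0000)²) = 3.2016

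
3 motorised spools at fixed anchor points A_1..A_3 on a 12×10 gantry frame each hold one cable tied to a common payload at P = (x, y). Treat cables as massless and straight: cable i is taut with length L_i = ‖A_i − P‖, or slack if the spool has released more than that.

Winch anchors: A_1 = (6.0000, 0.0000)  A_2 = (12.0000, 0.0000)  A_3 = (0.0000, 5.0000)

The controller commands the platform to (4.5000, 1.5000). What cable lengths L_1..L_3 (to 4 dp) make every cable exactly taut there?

(2.1213, 7.6485, 5.7009)

cable 1: Δx=1.5000, Δy=-1.5000; L_1 = √(Δx²+Δy²) = 2.1213
cable 2: Δx=7.5000, Δy=-1.5000; L_2 = √(Δx²+Δy²) = 7.6485
cable 3: Δx=-4.5000, Δy=3.5000; L_3 = √(Δx²+Δy²) = 5.7009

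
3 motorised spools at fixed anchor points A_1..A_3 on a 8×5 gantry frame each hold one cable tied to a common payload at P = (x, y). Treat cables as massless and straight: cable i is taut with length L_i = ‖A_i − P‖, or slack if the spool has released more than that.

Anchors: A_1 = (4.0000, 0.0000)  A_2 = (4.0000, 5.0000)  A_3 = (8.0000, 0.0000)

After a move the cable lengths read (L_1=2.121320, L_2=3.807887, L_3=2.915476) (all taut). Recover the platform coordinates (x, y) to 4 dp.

circle eqns → linear via eq_j − eq_1; set c_j = A_j·A_j − L_j²
c_1 = 16.0000+0.0000−4.5000 = 11.5000
0.0000·x − 10.0000·y = c_1−c_2 = -15.0000
-8.0000·x + 0.0000·y = c_1−c_3 = -44.0000
solve first two rows → x=5.5000, y=1.5000

(5.5000, 1.5000)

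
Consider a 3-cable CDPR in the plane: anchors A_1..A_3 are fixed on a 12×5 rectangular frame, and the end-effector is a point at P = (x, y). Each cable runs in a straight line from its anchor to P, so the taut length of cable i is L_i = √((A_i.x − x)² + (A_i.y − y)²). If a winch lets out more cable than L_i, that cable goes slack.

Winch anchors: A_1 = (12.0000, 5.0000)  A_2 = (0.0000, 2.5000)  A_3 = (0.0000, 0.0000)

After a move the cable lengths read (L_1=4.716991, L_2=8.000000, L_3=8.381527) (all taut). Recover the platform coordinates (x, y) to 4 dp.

(8.0000, 2.5000)

each cable: (A_i−P)·(A_i−P) = L_i²; let k_i = ‖A_i‖²−L_i²
k_1 = 144.0000+25.0000−22.2500 = 146.7500
row 1: 24.0000x + 5.0000y = 204.5000  (k_2=-57.7500)
row 2: 24.0000x + 10.0000y = 217.0000  (k_3=-70.2500)
Cramer on rows 1–2 → x = 8.0000, y = 2.5000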